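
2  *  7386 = 14772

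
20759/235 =88 + 79/235 = 88.34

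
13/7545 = 13/7545 =0.00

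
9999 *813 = 8129187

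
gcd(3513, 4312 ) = 1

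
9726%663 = 444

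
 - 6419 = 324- 6743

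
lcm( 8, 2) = 8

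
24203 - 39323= -15120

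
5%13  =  5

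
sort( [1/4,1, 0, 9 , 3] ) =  [ 0,1/4, 1, 3,9 ]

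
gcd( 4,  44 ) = 4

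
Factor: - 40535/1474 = - 2^( - 1)*5^1 * 11^1 = - 55/2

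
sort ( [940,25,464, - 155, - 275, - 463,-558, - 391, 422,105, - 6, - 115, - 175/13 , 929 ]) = [ - 558,-463, - 391, - 275, - 155, - 115, - 175/13, - 6,25,105,422,464,929,940]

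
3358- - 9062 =12420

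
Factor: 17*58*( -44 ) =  - 43384 = -  2^3*11^1*17^1*29^1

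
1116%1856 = 1116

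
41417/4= 10354 + 1/4 = 10354.25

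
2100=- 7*( - 300) 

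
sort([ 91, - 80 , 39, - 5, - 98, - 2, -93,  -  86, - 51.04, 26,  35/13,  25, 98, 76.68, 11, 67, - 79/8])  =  [ - 98, - 93,  -  86, - 80, - 51.04, - 79/8, - 5, - 2,35/13, 11,  25, 26,39, 67, 76.68,91,  98]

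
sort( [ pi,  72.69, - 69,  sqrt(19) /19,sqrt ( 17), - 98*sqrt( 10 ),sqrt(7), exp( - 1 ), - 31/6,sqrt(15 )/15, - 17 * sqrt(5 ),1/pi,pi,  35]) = [ - 98 * sqrt( 10), - 69,-17 * sqrt ( 5 ),  -  31/6,sqrt(19)/19,sqrt(15)/15,1/pi,exp( - 1), sqrt(7),pi,pi,sqrt( 17), 35,72.69 ]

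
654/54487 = 654/54487 = 0.01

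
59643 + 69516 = 129159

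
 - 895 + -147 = -1042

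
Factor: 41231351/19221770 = 2^( - 1)*5^( -1 )*7^1*443^( - 1 )*4339^( - 1)*5890193^1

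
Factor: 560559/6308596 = 2^ ( - 2 )*3^1 * 7^( - 1 )*59^1 * 3167^1*225307^ ( - 1) 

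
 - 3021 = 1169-4190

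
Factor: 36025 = 5^2 * 11^1*131^1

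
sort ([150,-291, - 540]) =[-540,  -  291, 150 ]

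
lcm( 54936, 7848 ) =54936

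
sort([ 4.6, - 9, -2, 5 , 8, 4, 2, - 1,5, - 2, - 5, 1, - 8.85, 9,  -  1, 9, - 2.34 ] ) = [  -  9, - 8.85, - 5, - 2.34, - 2, - 2, - 1, - 1, 1, 2, 4,  4.6,  5, 5, 8, 9,  9 ]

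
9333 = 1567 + 7766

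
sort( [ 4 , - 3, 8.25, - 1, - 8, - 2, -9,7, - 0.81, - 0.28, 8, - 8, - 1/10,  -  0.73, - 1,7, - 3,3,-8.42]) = [ - 9,-8.42, - 8,  -  8, - 3,- 3, - 2,-1, -1, - 0.81, -0.73,-0.28, - 1/10,3,4,7, 7, 8,8.25 ]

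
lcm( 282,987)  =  1974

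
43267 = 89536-46269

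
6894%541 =402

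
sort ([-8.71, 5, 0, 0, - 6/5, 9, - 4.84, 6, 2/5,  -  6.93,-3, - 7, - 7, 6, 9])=[-8.71, - 7,-7, -6.93,-4.84, - 3,  -  6/5, 0,0,  2/5,5, 6, 6, 9,9]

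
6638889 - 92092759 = -85453870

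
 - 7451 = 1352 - 8803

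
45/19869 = 15/6623= 0.00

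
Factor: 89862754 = 2^1*44931377^1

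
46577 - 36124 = 10453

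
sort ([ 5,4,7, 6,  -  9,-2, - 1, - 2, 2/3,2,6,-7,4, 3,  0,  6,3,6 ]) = [ - 9,  -  7, - 2,-2, - 1,0,2/3,2,3, 3,4, 4,  5, 6,6  ,  6, 6, 7 ] 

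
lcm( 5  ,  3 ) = 15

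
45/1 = 45 = 45.00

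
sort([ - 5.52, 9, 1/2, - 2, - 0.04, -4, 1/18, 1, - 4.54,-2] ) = [ - 5.52, -4.54,-4,-2, - 2, - 0.04 , 1/18 , 1/2, 1, 9]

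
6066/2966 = 3033/1483 = 2.05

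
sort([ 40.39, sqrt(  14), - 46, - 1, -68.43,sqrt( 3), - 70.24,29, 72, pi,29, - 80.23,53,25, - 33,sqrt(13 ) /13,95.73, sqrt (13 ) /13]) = [ - 80.23, - 70.24 , - 68.43, - 46,-33,-1,sqrt( 13 ) /13,sqrt ( 13 )/13,sqrt( 3 ), pi , sqrt ( 14),25,29,29,40.39,  53,72,95.73]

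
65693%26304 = 13085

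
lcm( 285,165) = 3135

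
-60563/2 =-30282 + 1/2 =- 30281.50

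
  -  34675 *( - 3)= 104025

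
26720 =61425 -34705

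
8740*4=34960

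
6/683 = 6/683 = 0.01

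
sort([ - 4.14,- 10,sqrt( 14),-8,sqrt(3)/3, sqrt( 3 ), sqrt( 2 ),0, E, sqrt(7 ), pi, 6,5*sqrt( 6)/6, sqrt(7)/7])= [-10,-8,-4.14,0,sqrt(7)/7, sqrt( 3) /3,sqrt( 2),sqrt(3 ) , 5*sqrt( 6)/6, sqrt( 7),E,  pi, sqrt( 14),6 ] 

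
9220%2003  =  1208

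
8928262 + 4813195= 13741457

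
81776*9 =735984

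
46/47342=23/23671 = 0.00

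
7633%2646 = 2341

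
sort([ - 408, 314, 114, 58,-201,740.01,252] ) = [-408, - 201,58, 114,  252, 314, 740.01] 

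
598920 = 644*930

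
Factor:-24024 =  - 2^3*3^1*7^1*11^1*13^1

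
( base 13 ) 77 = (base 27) 3H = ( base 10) 98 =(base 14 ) 70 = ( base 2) 1100010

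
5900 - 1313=4587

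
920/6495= 184/1299 =0.14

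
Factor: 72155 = 5^1*14431^1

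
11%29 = 11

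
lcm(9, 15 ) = 45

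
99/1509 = 33/503  =  0.07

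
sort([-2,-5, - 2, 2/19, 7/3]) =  [ - 5, - 2,-2,  2/19  ,  7/3] 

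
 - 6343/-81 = 6343/81 = 78.31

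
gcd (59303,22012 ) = 1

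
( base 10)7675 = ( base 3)101112021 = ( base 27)AE7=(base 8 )16773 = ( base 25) c70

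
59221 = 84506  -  25285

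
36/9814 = 18/4907 = 0.00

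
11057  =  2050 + 9007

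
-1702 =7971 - 9673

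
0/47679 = 0 = 0.00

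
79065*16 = 1265040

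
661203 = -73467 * ( - 9 ) 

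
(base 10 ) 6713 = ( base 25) aid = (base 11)5053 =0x1A39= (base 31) 6UH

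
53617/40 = 53617/40 = 1340.42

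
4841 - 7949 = -3108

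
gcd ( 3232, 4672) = 32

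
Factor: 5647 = 5647^1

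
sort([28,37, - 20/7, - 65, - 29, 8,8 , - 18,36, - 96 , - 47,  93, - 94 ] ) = [-96, - 94, - 65,- 47 , - 29 , - 18, - 20/7, 8,  8, 28, 36,37, 93] 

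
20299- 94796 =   -  74497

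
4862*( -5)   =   - 24310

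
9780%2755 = 1515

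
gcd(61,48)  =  1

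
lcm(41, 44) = 1804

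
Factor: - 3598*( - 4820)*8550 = 148277178000 =2^4*3^2*5^3*7^1*19^1*241^1*257^1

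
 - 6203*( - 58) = 359774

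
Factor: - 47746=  - 2^1*23873^1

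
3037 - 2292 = 745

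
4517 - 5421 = - 904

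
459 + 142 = 601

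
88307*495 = 43711965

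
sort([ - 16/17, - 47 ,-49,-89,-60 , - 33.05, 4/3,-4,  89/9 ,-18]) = [-89,-60, - 49, - 47,-33.05,-18,-4,-16/17,4/3, 89/9 ] 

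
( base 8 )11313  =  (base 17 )gb0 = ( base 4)1023023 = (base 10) 4811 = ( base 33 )4DQ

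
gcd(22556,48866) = 2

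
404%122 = 38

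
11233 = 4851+6382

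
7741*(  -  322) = - 2492602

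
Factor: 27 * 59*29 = 3^3*29^1*59^1= 46197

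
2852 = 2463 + 389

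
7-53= - 46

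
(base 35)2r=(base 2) 1100001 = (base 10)97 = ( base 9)117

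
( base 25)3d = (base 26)3A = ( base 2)1011000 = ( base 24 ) 3G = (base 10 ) 88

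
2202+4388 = 6590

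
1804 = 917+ 887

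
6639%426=249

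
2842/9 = 315+7/9 = 315.78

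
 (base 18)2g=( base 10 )52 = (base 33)1J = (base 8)64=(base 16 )34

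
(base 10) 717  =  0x2cd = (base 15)32C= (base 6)3153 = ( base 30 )nr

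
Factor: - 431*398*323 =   -  2^1 *17^1*19^1*199^1 * 431^1= -  55406774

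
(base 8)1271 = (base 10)697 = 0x2b9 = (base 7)2014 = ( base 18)22d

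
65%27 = 11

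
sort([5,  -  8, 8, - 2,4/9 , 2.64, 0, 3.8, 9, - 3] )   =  [- 8, - 3, - 2, 0, 4/9,2.64, 3.8,5, 8,9 ] 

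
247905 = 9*27545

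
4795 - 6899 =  - 2104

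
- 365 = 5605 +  - 5970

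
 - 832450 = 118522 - 950972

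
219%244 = 219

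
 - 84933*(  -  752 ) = 63869616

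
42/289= 42/289 = 0.15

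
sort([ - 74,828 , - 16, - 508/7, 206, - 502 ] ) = [ - 502, - 74, - 508/7, - 16, 206 , 828 ] 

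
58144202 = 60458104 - 2313902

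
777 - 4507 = -3730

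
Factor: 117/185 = 3^2*5^( - 1)* 13^1*37^( - 1) 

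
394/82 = 197/41  =  4.80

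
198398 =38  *5221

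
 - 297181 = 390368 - 687549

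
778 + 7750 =8528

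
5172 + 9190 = 14362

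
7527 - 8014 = - 487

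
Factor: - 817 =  - 19^1 * 43^1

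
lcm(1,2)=2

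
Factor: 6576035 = 5^1*103^1*113^2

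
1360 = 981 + 379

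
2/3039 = 2/3039   =  0.00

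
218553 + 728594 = 947147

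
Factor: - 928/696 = - 2^2*3^( - 1 ) = - 4/3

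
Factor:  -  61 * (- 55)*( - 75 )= -3^1*5^3 * 11^1 * 61^1= -251625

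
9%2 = 1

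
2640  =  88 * 30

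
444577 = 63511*7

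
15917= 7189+8728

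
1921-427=1494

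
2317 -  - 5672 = 7989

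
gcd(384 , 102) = 6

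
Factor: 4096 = 2^12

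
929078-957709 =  - 28631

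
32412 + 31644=64056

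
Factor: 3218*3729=2^1  *  3^1*11^1*113^1*1609^1 = 11999922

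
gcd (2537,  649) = 59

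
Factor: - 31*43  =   - 1333 = -31^1*43^1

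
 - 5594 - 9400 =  - 14994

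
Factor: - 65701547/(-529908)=2^( - 2) *3^(-1)*23^1*139^1*20551^1*44159^( - 1)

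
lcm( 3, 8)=24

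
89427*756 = 67606812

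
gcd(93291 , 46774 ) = 257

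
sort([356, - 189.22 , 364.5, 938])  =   [ - 189.22 , 356,  364.5,938 ] 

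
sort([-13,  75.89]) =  [ - 13,75.89] 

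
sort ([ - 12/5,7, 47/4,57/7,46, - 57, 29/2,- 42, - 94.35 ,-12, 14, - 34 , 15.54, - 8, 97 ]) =[-94.35, - 57, - 42, - 34 , - 12, - 8  ,- 12/5,7, 57/7, 47/4, 14, 29/2,15.54, 46, 97]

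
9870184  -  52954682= -43084498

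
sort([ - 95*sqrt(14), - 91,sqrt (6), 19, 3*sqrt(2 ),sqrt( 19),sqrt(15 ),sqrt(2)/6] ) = [ - 95 * sqrt(14),-91, sqrt ( 2)/6,  sqrt( 6), sqrt(15 ),3  *sqrt(2),sqrt (19),19] 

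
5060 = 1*5060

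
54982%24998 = 4986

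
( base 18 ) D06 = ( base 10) 4218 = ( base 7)15204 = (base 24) 77i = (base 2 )1000001111010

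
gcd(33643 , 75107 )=1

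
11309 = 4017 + 7292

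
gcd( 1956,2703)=3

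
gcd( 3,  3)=3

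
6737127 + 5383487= 12120614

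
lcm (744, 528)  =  16368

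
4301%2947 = 1354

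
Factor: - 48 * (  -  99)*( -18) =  - 85536 = -2^5*3^5*11^1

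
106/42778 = 53/21389 = 0.00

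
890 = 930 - 40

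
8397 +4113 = 12510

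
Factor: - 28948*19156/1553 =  - 554527888/1553 = - 2^4*1553^( - 1 )*4789^1* 7237^1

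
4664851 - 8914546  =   - 4249695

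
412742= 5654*73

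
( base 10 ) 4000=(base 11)3007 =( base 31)451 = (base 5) 112000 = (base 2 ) 111110100000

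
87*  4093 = 356091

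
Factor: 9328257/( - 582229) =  -3^3*17^1*331^( - 1 )*1759^(-1)*20323^1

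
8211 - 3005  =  5206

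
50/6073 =50/6073 = 0.01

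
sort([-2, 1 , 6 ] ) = [-2, 1, 6 ] 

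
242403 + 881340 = 1123743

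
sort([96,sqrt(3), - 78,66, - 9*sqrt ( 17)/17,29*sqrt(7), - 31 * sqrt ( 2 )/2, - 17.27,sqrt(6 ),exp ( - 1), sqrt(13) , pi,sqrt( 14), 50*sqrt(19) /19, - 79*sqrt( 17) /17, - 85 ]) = [ - 85, - 78, - 31*sqrt(2 ) /2 , - 79*sqrt(17 ) /17,  -  17.27, - 9*sqrt ( 17) /17,exp( - 1),sqrt( 3 ),sqrt( 6),pi, sqrt (13 ),sqrt(14), 50 * sqrt (19 ) /19,66,29*sqrt(7 ),96]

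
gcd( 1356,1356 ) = 1356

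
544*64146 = 34895424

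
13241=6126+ 7115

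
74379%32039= 10301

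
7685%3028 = 1629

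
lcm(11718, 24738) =222642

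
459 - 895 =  - 436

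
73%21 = 10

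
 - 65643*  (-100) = 6564300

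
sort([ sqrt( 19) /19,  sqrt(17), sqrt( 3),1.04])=[sqrt( 19)/19,1.04, sqrt( 3), sqrt(17) ] 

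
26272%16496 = 9776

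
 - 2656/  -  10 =1328/5 = 265.60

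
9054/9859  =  9054/9859 = 0.92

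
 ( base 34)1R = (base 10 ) 61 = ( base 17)3A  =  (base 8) 75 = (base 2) 111101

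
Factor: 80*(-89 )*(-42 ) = 2^5*3^1*5^1*7^1 *89^1 = 299040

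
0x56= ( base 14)62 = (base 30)2Q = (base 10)86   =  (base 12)72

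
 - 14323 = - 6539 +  -7784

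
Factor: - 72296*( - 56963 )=2^3 * 7^1*1291^1 * 56963^1 = 4118197048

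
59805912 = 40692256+19113656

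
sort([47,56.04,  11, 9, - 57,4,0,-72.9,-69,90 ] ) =[  -  72.9, - 69 ,-57,0, 4,9,11,47,56.04,90]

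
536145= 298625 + 237520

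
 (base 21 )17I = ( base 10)606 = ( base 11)501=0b1001011110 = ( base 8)1136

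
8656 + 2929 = 11585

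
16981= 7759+9222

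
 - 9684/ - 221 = 9684/221 = 43.82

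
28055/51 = 550 + 5/51 = 550.10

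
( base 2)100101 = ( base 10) 37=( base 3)1101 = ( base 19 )1i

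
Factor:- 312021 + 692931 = 2^1*3^1*5^1*12697^1 = 380910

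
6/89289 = 2/29763 = 0.00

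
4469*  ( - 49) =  - 218981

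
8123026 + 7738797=15861823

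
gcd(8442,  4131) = 9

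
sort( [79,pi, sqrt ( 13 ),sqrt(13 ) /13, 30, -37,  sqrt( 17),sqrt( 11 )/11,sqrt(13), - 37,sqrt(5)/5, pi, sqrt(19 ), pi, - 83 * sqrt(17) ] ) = [ - 83* sqrt( 17 ), - 37,  -  37,sqrt( 13)/13, sqrt(  11)/11, sqrt( 5 )/5, pi, pi,pi,sqrt( 13 ), sqrt(13 ),sqrt( 17), sqrt(19),  30, 79] 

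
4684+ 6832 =11516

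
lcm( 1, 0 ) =0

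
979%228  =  67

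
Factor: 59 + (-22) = 37^1 = 37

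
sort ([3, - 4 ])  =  [-4,3]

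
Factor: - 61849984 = -2^7*7^1*69029^1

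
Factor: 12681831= 3^1*4227277^1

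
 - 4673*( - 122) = 570106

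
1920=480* 4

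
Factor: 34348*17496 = 600952608 = 2^5*3^7*31^1*277^1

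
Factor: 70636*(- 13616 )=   -  961779776= - 2^6*23^1*37^1*17659^1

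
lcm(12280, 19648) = 98240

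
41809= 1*41809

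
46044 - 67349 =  - 21305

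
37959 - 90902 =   -  52943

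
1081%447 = 187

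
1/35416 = 1/35416 =0.00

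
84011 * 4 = 336044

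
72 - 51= 21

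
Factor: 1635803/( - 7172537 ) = -13^1*29^1*1129^( - 1)*4339^1 * 6353^( - 1)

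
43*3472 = 149296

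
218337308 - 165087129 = 53250179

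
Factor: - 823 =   -  823^1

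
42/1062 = 7/177= 0.04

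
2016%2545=2016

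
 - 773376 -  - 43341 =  - 730035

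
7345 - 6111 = 1234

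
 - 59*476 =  - 28084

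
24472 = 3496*7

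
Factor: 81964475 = 5^2*47^1*79^1*883^1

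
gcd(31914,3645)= 81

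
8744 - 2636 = 6108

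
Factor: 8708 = 2^2*7^1* 311^1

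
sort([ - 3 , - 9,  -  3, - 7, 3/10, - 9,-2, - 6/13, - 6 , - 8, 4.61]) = [ - 9,  -  9, - 8, - 7,-6, - 3, - 3, - 2, - 6/13,3/10,4.61]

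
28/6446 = 14/3223 = 0.00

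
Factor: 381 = 3^1* 127^1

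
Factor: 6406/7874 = 3203/3937 = 31^ (- 1 )*127^(-1) *3203^1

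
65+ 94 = 159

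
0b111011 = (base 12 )4B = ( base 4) 323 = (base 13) 47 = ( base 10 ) 59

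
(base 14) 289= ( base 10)513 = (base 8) 1001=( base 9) 630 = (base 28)i9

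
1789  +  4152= 5941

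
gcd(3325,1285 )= 5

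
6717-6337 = 380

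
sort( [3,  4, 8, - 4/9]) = [-4/9,3,4, 8 ]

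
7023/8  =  7023/8 =877.88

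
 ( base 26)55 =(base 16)87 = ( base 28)4n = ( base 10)135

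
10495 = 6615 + 3880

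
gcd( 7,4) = 1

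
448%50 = 48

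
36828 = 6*6138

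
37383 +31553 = 68936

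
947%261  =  164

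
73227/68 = 73227/68 = 1076.87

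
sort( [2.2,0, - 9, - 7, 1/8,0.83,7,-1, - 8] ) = [ - 9, - 8, - 7, - 1, 0, 1/8,  0.83,2.2 , 7]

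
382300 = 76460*5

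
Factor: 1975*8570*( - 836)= - 2^3*5^3 *11^1*19^1*79^1*857^1 =-14149927000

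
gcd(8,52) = 4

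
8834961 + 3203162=12038123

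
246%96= 54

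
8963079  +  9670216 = 18633295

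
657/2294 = 657/2294 = 0.29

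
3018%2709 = 309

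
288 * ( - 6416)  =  -1847808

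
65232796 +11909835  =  77142631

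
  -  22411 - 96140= -118551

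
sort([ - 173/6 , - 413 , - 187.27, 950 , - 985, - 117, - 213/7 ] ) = [ - 985, - 413 ,-187.27, - 117, - 213/7,  -  173/6,950]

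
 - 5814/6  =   - 969 = - 969.00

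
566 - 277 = 289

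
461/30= 15  +  11/30 = 15.37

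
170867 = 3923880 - 3753013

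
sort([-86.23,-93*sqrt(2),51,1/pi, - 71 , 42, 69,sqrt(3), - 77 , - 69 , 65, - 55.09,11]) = [-93 * sqrt(2), - 86.23, - 77, - 71, - 69, - 55.09,1/pi,sqrt(3), 11,42,  51, 65,69]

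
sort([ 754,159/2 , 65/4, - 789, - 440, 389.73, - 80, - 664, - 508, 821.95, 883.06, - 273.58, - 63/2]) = [-789, - 664, - 508, - 440, -273.58, - 80, - 63/2,  65/4, 159/2,389.73, 754, 821.95,  883.06]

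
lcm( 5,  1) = 5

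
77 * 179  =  13783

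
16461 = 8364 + 8097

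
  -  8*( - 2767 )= 22136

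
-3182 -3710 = -6892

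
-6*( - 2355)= 14130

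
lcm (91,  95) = 8645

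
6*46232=277392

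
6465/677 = 6465/677 = 9.55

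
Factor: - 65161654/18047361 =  - 2^1*3^( - 1 ) * 67^1 * 337^(  -  1)* 17851^(-1)*486281^1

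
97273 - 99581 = - 2308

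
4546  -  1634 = 2912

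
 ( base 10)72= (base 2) 1001000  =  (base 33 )26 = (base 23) 33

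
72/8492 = 18/2123 =0.01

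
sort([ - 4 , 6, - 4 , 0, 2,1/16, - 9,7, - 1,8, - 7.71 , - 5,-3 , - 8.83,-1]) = [ - 9, - 8.83,  -  7.71, - 5, - 4, - 4, - 3 , - 1, - 1, 0,  1/16,  2,6,  7,8]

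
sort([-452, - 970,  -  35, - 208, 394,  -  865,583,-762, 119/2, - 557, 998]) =[ - 970,-865, - 762, - 557, - 452,- 208,-35, 119/2,394, 583, 998]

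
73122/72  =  1015 + 7/12 = 1015.58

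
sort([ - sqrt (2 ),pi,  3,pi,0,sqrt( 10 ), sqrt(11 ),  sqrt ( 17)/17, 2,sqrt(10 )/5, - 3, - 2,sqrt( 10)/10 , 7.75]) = [ - 3, - 2,- sqrt( 2),  0,  sqrt ( 17 )/17  ,  sqrt(10 )/10, sqrt(10)/5, 2, 3, pi,pi,  sqrt(10 ),sqrt( 11 ), 7.75] 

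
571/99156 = 571/99156 = 0.01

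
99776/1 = 99776 = 99776.00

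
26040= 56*465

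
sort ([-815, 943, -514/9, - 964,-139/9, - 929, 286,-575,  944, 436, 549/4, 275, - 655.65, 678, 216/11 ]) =[-964,  -  929, - 815, - 655.65, -575, - 514/9 ,-139/9, 216/11, 549/4, 275, 286,436, 678, 943,944]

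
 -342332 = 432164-774496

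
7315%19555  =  7315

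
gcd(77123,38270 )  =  1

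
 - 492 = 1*( - 492)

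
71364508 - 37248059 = 34116449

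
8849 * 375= 3318375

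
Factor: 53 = 53^1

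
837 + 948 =1785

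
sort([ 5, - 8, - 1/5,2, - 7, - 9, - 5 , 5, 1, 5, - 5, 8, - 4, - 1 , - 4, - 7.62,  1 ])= [ - 9,-8, - 7.62, - 7,  -  5, - 5, - 4,-4,-1, - 1/5, 1, 1,2,5, 5,5, 8] 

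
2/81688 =1/40844 =0.00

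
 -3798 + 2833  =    -  965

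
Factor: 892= 2^2  *  223^1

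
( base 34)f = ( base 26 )f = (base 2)1111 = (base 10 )15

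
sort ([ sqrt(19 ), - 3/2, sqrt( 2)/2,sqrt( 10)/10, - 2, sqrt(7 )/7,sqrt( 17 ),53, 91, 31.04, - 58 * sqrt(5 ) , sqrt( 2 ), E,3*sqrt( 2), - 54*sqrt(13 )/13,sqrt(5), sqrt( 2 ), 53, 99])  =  [ - 58*sqrt( 5),  -  54*sqrt ( 13)/13, - 2 ,-3/2,sqrt( 10)/10, sqrt(7 ) /7,sqrt(2 )/2, sqrt( 2),sqrt( 2),  sqrt (5 ) , E, sqrt( 17),3*sqrt( 2), sqrt(19 ),31.04, 53,53, 91 , 99]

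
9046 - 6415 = 2631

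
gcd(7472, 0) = 7472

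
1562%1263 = 299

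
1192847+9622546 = 10815393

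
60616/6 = 10102 + 2/3 = 10102.67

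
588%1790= 588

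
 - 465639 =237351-702990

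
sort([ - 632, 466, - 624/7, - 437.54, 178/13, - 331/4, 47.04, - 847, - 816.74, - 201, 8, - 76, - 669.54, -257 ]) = [ - 847, - 816.74, - 669.54, - 632, - 437.54, - 257, - 201, - 624/7, - 331/4,-76, 8,178/13, 47.04, 466 ] 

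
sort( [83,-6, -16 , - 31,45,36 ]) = [ - 31,-16, - 6,  36,45,83 ]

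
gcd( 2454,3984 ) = 6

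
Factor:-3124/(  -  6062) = 1562/3031 = 2^1 * 7^ ( - 1 )*11^1*71^1*433^ (-1)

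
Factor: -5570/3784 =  - 2^( - 2 )*5^1*11^ ( - 1 )*43^( -1 )*557^1 = - 2785/1892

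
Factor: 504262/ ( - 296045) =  - 2^1*5^( -1) * 11^1*22921^1*59209^( - 1)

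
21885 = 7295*3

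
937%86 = 77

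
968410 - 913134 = 55276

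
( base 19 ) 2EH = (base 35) SP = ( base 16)3ed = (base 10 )1005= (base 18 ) 31F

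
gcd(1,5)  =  1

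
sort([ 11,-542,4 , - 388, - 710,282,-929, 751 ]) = [ - 929,-710,-542, - 388, 4 , 11,282,751]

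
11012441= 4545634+6466807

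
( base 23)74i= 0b111011100101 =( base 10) 3813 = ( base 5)110223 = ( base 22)7j7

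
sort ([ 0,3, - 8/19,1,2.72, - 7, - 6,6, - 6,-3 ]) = [ - 7 , - 6, - 6 , - 3, - 8/19 , 0,1,2.72,  3,6] 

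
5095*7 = 35665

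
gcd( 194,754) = 2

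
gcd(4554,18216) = 4554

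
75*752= 56400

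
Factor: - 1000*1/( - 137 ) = 2^3*5^3*137^(- 1)=1000/137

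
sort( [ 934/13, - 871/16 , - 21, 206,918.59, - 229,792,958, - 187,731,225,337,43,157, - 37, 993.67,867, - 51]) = [- 229 , - 187, - 871/16, - 51, - 37,-21, 43, 934/13,157 , 206,225, 337,731, 792, 867, 918.59,958, 993.67 ]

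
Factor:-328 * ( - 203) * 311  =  2^3*7^1*29^1*41^1*311^1 = 20707624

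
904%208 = 72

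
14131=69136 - 55005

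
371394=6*61899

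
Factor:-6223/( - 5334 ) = 2^( - 1 )*3^( - 1 )*7^1 = 7/6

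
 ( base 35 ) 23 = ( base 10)73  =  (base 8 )111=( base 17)45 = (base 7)133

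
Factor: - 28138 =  - 2^1*11^1 *1279^1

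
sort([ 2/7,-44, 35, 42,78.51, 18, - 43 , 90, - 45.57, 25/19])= [ - 45.57,-44, - 43, 2/7, 25/19,18, 35,42, 78.51, 90]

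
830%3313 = 830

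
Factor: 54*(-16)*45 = -2^5*3^5*5^1 = -38880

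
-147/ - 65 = 147/65 = 2.26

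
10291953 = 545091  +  9746862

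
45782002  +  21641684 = 67423686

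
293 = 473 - 180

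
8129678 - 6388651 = 1741027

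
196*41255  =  8085980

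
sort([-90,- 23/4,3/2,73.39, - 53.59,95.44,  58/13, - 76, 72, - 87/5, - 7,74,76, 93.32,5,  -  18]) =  [-90, -76, -53.59, -18 , - 87/5, - 7, - 23/4,3/2  ,  58/13,5,  72,73.39,74,76,93.32,95.44 ] 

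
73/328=73/328 = 0.22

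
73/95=73/95 = 0.77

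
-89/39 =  - 3 + 28/39 = -2.28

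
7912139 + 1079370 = 8991509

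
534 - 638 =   -  104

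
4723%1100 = 323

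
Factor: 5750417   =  307^1*18731^1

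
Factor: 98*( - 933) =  - 91434 = - 2^1*3^1 * 7^2*311^1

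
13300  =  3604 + 9696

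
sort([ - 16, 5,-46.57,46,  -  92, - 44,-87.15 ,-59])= [-92, - 87.15, - 59,-46.57,-44, - 16 , 5, 46]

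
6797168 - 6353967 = 443201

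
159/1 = 159= 159.00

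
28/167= 28/167   =  0.17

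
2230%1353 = 877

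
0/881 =0 = 0.00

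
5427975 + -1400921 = 4027054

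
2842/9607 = 2842/9607 = 0.30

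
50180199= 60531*829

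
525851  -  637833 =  - 111982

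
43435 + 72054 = 115489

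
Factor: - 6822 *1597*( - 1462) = 2^2 * 3^2*17^1*43^1 * 379^1*1597^1 = 15928101108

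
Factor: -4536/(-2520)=9/5 = 3^2*  5^( - 1 )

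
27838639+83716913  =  111555552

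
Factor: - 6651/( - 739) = 3^2 = 9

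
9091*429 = 3900039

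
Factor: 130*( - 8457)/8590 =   -  109941/859 = - 3^1 * 13^1 * 859^(- 1)*2819^1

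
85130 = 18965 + 66165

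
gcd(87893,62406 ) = 1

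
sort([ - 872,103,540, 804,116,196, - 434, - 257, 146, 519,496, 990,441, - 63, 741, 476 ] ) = [ - 872, - 434, - 257, - 63, 103, 116,146,196,441,476, 496,519, 540, 741,804,990 ]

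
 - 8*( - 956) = 7648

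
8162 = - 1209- - 9371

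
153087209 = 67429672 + 85657537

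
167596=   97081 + 70515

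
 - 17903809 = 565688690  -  583592499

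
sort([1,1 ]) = [ 1,1] 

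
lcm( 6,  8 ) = 24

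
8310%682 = 126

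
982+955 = 1937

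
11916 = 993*12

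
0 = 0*33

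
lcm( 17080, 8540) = 17080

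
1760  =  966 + 794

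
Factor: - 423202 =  - 2^1*  13^1*41^1*397^1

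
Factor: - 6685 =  - 5^1*7^1 * 191^1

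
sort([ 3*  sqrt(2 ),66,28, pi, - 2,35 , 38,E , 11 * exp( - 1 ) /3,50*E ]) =[ -2, 11*exp( - 1) /3 , E,  pi,3*sqrt(2 ),28, 35,38,66,50* E ]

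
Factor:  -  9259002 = -2^1*3^3*277^1*619^1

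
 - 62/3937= - 2/127 = - 0.02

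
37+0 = 37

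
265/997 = 265/997 = 0.27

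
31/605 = 31/605 = 0.05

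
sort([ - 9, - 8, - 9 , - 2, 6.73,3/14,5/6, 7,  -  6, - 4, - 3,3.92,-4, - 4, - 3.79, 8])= [ - 9, - 9, - 8 ,  -  6, - 4,-4, - 4,-3.79,-3, - 2,3/14,5/6,  3.92, 6.73, 7, 8]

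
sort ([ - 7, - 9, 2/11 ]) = [ - 9, - 7, 2/11 ]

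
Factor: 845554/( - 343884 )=- 422777/171942 = -  2^ (  -  1 )*3^( - 1) * 619^1*683^1*28657^ (-1 )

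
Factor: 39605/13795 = 89/31 = 31^( - 1)*89^1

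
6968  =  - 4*( - 1742 )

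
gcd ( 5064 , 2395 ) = 1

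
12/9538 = 6/4769 = 0.00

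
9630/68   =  4815/34= 141.62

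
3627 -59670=-56043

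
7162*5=35810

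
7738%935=258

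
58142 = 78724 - 20582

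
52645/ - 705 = - 75 + 46/141  =  - 74.67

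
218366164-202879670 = 15486494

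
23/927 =23/927=0.02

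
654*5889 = 3851406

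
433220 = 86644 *5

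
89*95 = 8455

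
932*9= 8388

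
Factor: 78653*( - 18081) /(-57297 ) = 474041631/19099 = 3^1 * 7^2*41^1 * 71^( - 1 )*269^ ( - 1)*78653^1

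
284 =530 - 246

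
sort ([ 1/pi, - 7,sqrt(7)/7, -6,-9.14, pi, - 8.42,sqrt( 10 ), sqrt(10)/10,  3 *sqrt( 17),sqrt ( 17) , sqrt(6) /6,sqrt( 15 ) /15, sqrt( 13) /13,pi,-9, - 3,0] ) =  [-9.14, - 9,-8.42,-7,  -  6,-3,0,sqrt (15)/15, sqrt( 13)/13,  sqrt(10 )/10, 1/pi, sqrt( 7)/7,sqrt ( 6)/6,pi, pi,sqrt( 10 ),  sqrt( 17),3*sqrt( 17)]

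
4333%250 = 83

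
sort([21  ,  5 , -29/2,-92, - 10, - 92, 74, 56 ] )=[ - 92, - 92, - 29/2, - 10,5, 21, 56, 74]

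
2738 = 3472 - 734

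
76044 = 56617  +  19427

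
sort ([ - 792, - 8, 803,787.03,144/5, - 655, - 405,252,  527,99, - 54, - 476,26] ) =[- 792,-655, - 476, - 405, - 54, - 8,26,144/5, 99, 252,527, 787.03 , 803] 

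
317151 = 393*807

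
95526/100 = 955 + 13/50 = 955.26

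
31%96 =31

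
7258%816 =730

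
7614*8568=65236752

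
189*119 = 22491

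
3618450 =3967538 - 349088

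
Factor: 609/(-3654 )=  - 2^ (-1)*3^( - 1) = - 1/6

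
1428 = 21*68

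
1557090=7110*219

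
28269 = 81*349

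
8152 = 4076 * 2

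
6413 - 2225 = 4188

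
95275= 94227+1048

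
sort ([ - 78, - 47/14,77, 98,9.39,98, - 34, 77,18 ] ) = [ - 78,- 34 , - 47/14,9.39,18, 77,77,98, 98] 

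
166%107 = 59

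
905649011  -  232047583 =673601428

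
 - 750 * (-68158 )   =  51118500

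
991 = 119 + 872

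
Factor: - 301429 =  - 301429^1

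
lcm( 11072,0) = 0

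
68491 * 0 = 0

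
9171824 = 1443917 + 7727907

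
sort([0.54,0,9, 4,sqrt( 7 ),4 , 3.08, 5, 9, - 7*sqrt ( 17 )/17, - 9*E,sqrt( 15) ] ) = [ - 9*E,  -  7*sqrt (17)/17, 0, 0.54, sqrt( 7), 3.08, sqrt( 15 ),4  ,  4, 5,9,9]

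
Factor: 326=2^1 * 163^1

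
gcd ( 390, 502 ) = 2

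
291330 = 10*29133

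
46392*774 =35907408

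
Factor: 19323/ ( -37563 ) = - 3^1  *113^1 * 659^( - 1) = - 339/659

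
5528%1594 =746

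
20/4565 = 4/913  =  0.00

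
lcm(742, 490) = 25970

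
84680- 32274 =52406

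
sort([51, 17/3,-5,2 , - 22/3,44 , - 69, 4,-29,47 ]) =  [ - 69, - 29, - 22/3, - 5, 2, 4,17/3,44,47,51]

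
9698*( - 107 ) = - 1037686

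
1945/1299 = 1 + 646/1299 = 1.50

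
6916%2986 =944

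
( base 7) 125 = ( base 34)20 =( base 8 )104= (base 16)44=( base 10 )68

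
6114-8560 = -2446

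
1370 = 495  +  875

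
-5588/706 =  - 8 + 30/353 = - 7.92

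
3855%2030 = 1825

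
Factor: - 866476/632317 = -988/721 =- 2^2*7^ ( -1 )*13^1*19^1*103^( - 1 ) 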